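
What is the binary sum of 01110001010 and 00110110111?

Add column by column from the right: bit + bit + carry-in; write the sum mod 2, carry 1 when the sum is 2 or 3.
carry:  11101111100
        01110001010
+       00110110111
-------------------
       010101000001
(the carry out of the leftmost column, 0, becomes the leading bit)
Decimal check:
  01110001010 = 512 + 256 + 128 + 8 + 2 = 906
  00110110111 = 256 + 128 + 32 + 16 + 4 + 2 + 1 = 439
  906 + 439 = 1345, and 010101000001 = 1024 + 256 + 64 + 1 = 1345 ✓



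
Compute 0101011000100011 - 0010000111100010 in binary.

Method 1 - Direct subtraction (column by column from the right: bit − bit − borrow-in; if negative, add 2 and borrow 1 from the next column):
borrow: 0100001110000000
        0101011000100011
-       0010000111100010
------------------------
        0011010001000001

Method 2 - Add two's complement:
Two's complement of 0010000111100010: invert → 1101111000011101, add 1 → 1101111000011110
  0101011000100011
+ 1101111000011110
------------------
 10011010001000001  (end carry out of the top bit = 1)
Discarding the end carry: 0011010001000001
Decimal check:
  0101011000100011 = 16384 + 4096 + 1024 + 512 + 32 + 2 + 1 = 22051
  0010000111100010 = 8192 + 256 + 128 + 64 + 32 + 2 = 8674
  22051 - 8674 = 13377, and 0011010001000001 = 8192 + 4096 + 1024 + 64 + 1 = 13377 ✓



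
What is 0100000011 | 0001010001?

OR: 1 when either bit is 1
  0100000011
| 0001010001
------------
  0101010011
Decimal: 259 | 81 = 339



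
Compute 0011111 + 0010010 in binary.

Add column by column from the right: bit + bit + carry-in; write the sum mod 2, carry 1 when the sum is 2 or 3.
carry:  0111100
        0011111
+       0010010
---------------
       00110001
(the carry out of the leftmost column, 0, becomes the leading bit)
Decimal check:
  0011111 = 16 + 8 + 4 + 2 + 1 = 31
  0010010 = 16 + 2 = 18
  31 + 18 = 49, and 00110001 = 32 + 16 + 1 = 49 ✓



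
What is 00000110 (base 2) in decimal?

Sum of powers of 2 for each 1-bit:
2^1 + 2^2
= 2 + 4
= 6



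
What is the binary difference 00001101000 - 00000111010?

Method 1 - Direct subtraction (column by column from the right: bit − bit − borrow-in; if negative, add 2 and borrow 1 from the next column):
borrow: 00001111100
        00001101000
-       00000111010
-------------------
        00000101110

Method 2 - Add two's complement:
Two's complement of 00000111010: invert → 11111000101, add 1 → 11111000110
  00001101000
+ 11111000110
-------------
 100000101110  (end carry out of the top bit = 1)
Discarding the end carry: 00000101110
Decimal check:
  00001101000 = 64 + 32 + 8 = 104
  00000111010 = 32 + 16 + 8 + 2 = 58
  104 - 58 = 46, and 00000101110 = 32 + 8 + 4 + 2 = 46 ✓



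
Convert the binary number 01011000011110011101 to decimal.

Sum of powers of 2 for each 1-bit:
2^0 + 2^2 + 2^3 + 2^4 + 2^7 + 2^8 + 2^9 + 2^10 + 2^15 + 2^16 + 2^18
= 1 + 4 + 8 + 16 + 128 + 256 + 512 + 1024 + 32768 + 65536 + 262144
= 362397



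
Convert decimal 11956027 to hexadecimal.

Using repeated division by 16 (digits 10–15 are A–F):
11956027 ÷ 16 = 747251 remainder 11 (B)
747251 ÷ 16 = 46703 remainder 3
46703 ÷ 16 = 2918 remainder 15 (F)
2918 ÷ 16 = 182 remainder 6
182 ÷ 16 = 11 remainder 6
11 ÷ 16 = 0 remainder 11 (B)
Reading remainders bottom to top: B66F3B



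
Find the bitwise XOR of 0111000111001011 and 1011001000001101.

XOR: 1 when bits differ
  0111000111001011
^ 1011001000001101
------------------
  1100001111000110
Decimal: 29131 ^ 45581 = 50118



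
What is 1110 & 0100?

AND: 1 only when both bits are 1
  1110
& 0100
------
  0100
Decimal: 14 & 4 = 4



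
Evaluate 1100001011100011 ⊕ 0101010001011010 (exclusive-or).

XOR: 1 when bits differ
  1100001011100011
^ 0101010001011010
------------------
  1001011010111001
Decimal: 49891 ^ 21594 = 38585



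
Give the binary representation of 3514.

Using repeated division by 2:
3514 ÷ 2 = 1757 remainder 0
1757 ÷ 2 = 878 remainder 1
878 ÷ 2 = 439 remainder 0
439 ÷ 2 = 219 remainder 1
219 ÷ 2 = 109 remainder 1
109 ÷ 2 = 54 remainder 1
54 ÷ 2 = 27 remainder 0
27 ÷ 2 = 13 remainder 1
13 ÷ 2 = 6 remainder 1
6 ÷ 2 = 3 remainder 0
3 ÷ 2 = 1 remainder 1
1 ÷ 2 = 0 remainder 1
Reading remainders bottom to top: 110110111010



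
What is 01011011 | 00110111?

OR: 1 when either bit is 1
  01011011
| 00110111
----------
  01111111
Decimal: 91 | 55 = 127



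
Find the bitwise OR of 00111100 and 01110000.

OR: 1 when either bit is 1
  00111100
| 01110000
----------
  01111100
Decimal: 60 | 112 = 124



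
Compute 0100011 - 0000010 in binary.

Method 1 - Direct subtraction (column by column from the right: bit − bit − borrow-in; if negative, add 2 and borrow 1 from the next column):
borrow: 0000000
        0100011
-       0000010
---------------
        0100001

Method 2 - Add two's complement:
Two's complement of 0000010: invert → 1111101, add 1 → 1111110
  0100011
+ 1111110
---------
 10100001  (end carry out of the top bit = 1)
Discarding the end carry: 0100001
Decimal check:
  0100011 = 32 + 2 + 1 = 35
  0000010 = 2
  35 - 2 = 33, and 0100001 = 32 + 1 = 33 ✓



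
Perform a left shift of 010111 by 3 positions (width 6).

Original: 010111 (decimal 23)
Shift left by 3 positions
Append 3 zeros on the right and drop the 3 high bits that overflow the 6-bit width
Result: 111000 (decimal 56)
Equivalent: 23 << 3 = 23 × 2^3 = 184, truncated to 6 bits = 56



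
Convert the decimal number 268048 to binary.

Using repeated division by 2:
268048 ÷ 2 = 134024 remainder 0
134024 ÷ 2 = 67012 remainder 0
67012 ÷ 2 = 33506 remainder 0
33506 ÷ 2 = 16753 remainder 0
16753 ÷ 2 = 8376 remainder 1
8376 ÷ 2 = 4188 remainder 0
4188 ÷ 2 = 2094 remainder 0
2094 ÷ 2 = 1047 remainder 0
1047 ÷ 2 = 523 remainder 1
523 ÷ 2 = 261 remainder 1
261 ÷ 2 = 130 remainder 1
130 ÷ 2 = 65 remainder 0
65 ÷ 2 = 32 remainder 1
32 ÷ 2 = 16 remainder 0
16 ÷ 2 = 8 remainder 0
8 ÷ 2 = 4 remainder 0
4 ÷ 2 = 2 remainder 0
2 ÷ 2 = 1 remainder 0
1 ÷ 2 = 0 remainder 1
Reading remainders bottom to top: 1000001011100010000



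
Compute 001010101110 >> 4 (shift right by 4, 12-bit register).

Original: 001010101110 (decimal 686)
Shift right by 4 positions
Drop the 4 low bits; fill with zeros on the left
Result: 000000101010 (decimal 42)
Equivalent: 686 >> 4 = 686 ÷ 2^4 = 42



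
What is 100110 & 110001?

AND: 1 only when both bits are 1
  100110
& 110001
--------
  100000
Decimal: 38 & 49 = 32



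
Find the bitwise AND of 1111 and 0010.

AND: 1 only when both bits are 1
  1111
& 0010
------
  0010
Decimal: 15 & 2 = 2



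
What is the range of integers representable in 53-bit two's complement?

For 53-bit two's complement:
Minimum: -2^52 = -4503599627370496
Maximum: 2^52 - 1 = 4503599627370495



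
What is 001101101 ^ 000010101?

XOR: 1 when bits differ
  001101101
^ 000010101
-----------
  001111000
Decimal: 109 ^ 21 = 120



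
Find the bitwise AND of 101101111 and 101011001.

AND: 1 only when both bits are 1
  101101111
& 101011001
-----------
  101001001
Decimal: 367 & 345 = 329



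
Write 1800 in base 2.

Using repeated division by 2:
1800 ÷ 2 = 900 remainder 0
900 ÷ 2 = 450 remainder 0
450 ÷ 2 = 225 remainder 0
225 ÷ 2 = 112 remainder 1
112 ÷ 2 = 56 remainder 0
56 ÷ 2 = 28 remainder 0
28 ÷ 2 = 14 remainder 0
14 ÷ 2 = 7 remainder 0
7 ÷ 2 = 3 remainder 1
3 ÷ 2 = 1 remainder 1
1 ÷ 2 = 0 remainder 1
Reading remainders bottom to top: 11100001000



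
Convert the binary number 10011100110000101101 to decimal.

Sum of powers of 2 for each 1-bit:
2^0 + 2^2 + 2^3 + 2^5 + 2^10 + 2^11 + 2^14 + 2^15 + 2^16 + 2^19
= 1 + 4 + 8 + 32 + 1024 + 2048 + 16384 + 32768 + 65536 + 524288
= 642093



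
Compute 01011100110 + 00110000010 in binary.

Add column by column from the right: bit + bit + carry-in; write the sum mod 2, carry 1 when the sum is 2 or 3.
carry:  11100001100
        01011100110
+       00110000010
-------------------
       010001101000
(the carry out of the leftmost column, 0, becomes the leading bit)
Decimal check:
  01011100110 = 512 + 128 + 64 + 32 + 4 + 2 = 742
  00110000010 = 256 + 128 + 2 = 386
  742 + 386 = 1128, and 010001101000 = 1024 + 64 + 32 + 8 = 1128 ✓



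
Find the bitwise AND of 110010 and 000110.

AND: 1 only when both bits are 1
  110010
& 000110
--------
  000010
Decimal: 50 & 6 = 2



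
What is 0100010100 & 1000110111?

AND: 1 only when both bits are 1
  0100010100
& 1000110111
------------
  0000010100
Decimal: 276 & 567 = 20



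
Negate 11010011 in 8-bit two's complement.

Original (sign bit 1, negative): 11010011
Step 1 - Invert all bits: 00101100
Step 2 - Add 1: 00101101
Verification: 11010011 + 00101101 = 100000000; discarding the end carry (carry out of the top bit) leaves the 8-bit value 00000000, as required for x + (-x)



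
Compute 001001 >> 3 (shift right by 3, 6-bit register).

Original: 001001 (decimal 9)
Shift right by 3 positions
Drop the 3 low bits; fill with zeros on the left
Result: 000001 (decimal 1)
Equivalent: 9 >> 3 = 9 ÷ 2^3 = 1



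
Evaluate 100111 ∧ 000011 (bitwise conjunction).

AND: 1 only when both bits are 1
  100111
& 000011
--------
  000011
Decimal: 39 & 3 = 3



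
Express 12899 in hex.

Using repeated division by 16 (digits 10–15 are A–F):
12899 ÷ 16 = 806 remainder 3
806 ÷ 16 = 50 remainder 6
50 ÷ 16 = 3 remainder 2
3 ÷ 16 = 0 remainder 3
Reading remainders bottom to top: 3263



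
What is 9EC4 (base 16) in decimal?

Expand by place value (powers of 16):
Digit values: E = 14, C = 12
9EC4 = 9 × 16^3 + 14 × 16^2 + 12 × 16^1 + 4 × 16^0
= 9 × 4096 + 14 × 256 + 12 × 16 + 4 × 1
= 36864 + 3584 + 192 + 4
= 40644



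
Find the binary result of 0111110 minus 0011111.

Method 1 - Direct subtraction (column by column from the right: bit − bit − borrow-in; if negative, add 2 and borrow 1 from the next column):
borrow: 0111110
        0111110
-       0011111
---------------
        0011111

Method 2 - Add two's complement:
Two's complement of 0011111: invert → 1100000, add 1 → 1100001
  0111110
+ 1100001
---------
 10011111  (end carry out of the top bit = 1)
Discarding the end carry: 0011111
Decimal check:
  0111110 = 32 + 16 + 8 + 4 + 2 = 62
  0011111 = 16 + 8 + 4 + 2 + 1 = 31
  62 - 31 = 31, and 0011111 = 16 + 8 + 4 + 2 + 1 = 31 ✓



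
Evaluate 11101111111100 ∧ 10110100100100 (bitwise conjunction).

AND: 1 only when both bits are 1
  11101111111100
& 10110100100100
----------------
  10100100100100
Decimal: 15356 & 11556 = 10532



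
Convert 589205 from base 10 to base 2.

Using repeated division by 2:
589205 ÷ 2 = 294602 remainder 1
294602 ÷ 2 = 147301 remainder 0
147301 ÷ 2 = 73650 remainder 1
73650 ÷ 2 = 36825 remainder 0
36825 ÷ 2 = 18412 remainder 1
18412 ÷ 2 = 9206 remainder 0
9206 ÷ 2 = 4603 remainder 0
4603 ÷ 2 = 2301 remainder 1
2301 ÷ 2 = 1150 remainder 1
1150 ÷ 2 = 575 remainder 0
575 ÷ 2 = 287 remainder 1
287 ÷ 2 = 143 remainder 1
143 ÷ 2 = 71 remainder 1
71 ÷ 2 = 35 remainder 1
35 ÷ 2 = 17 remainder 1
17 ÷ 2 = 8 remainder 1
8 ÷ 2 = 4 remainder 0
4 ÷ 2 = 2 remainder 0
2 ÷ 2 = 1 remainder 0
1 ÷ 2 = 0 remainder 1
Reading remainders bottom to top: 10001111110110010101



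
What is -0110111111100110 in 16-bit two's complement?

Original: 0110111111100110
Step 1 - Invert all bits: 1001000000011001
Step 2 - Add 1: 1001000000011010
Verification: 0110111111100110 + 1001000000011010 = 10000000000000000; discarding the end carry (carry out of the top bit) leaves the 16-bit value 0000000000000000, as required for x + (-x)



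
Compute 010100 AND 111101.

AND: 1 only when both bits are 1
  010100
& 111101
--------
  010100
Decimal: 20 & 61 = 20



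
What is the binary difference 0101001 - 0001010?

Method 1 - Direct subtraction (column by column from the right: bit − bit − borrow-in; if negative, add 2 and borrow 1 from the next column):
borrow: 0111100
        0101001
-       0001010
---------------
        0011111

Method 2 - Add two's complement:
Two's complement of 0001010: invert → 1110101, add 1 → 1110110
  0101001
+ 1110110
---------
 10011111  (end carry out of the top bit = 1)
Discarding the end carry: 0011111
Decimal check:
  0101001 = 32 + 8 + 1 = 41
  0001010 = 8 + 2 = 10
  41 - 10 = 31, and 0011111 = 16 + 8 + 4 + 2 + 1 = 31 ✓



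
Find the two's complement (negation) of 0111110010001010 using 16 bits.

Original: 0111110010001010
Step 1 - Invert all bits: 1000001101110101
Step 2 - Add 1: 1000001101110110
Verification: 0111110010001010 + 1000001101110110 = 10000000000000000; discarding the end carry (carry out of the top bit) leaves the 16-bit value 0000000000000000, as required for x + (-x)



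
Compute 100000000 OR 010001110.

OR: 1 when either bit is 1
  100000000
| 010001110
-----------
  110001110
Decimal: 256 | 142 = 398



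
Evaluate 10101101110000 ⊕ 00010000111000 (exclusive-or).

XOR: 1 when bits differ
  10101101110000
^ 00010000111000
----------------
  10111101001000
Decimal: 11120 ^ 1080 = 12104



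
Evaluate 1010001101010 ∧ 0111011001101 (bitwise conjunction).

AND: 1 only when both bits are 1
  1010001101010
& 0111011001101
---------------
  0010001001000
Decimal: 5226 & 3789 = 1096



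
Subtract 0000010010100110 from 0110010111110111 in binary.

Method 1 - Direct subtraction (column by column from the right: bit − bit − borrow-in; if negative, add 2 and borrow 1 from the next column):
borrow: 0000000000000000
        0110010111110111
-       0000010010100110
------------------------
        0110000101010001

Method 2 - Add two's complement:
Two's complement of 0000010010100110: invert → 1111101101011001, add 1 → 1111101101011010
  0110010111110111
+ 1111101101011010
------------------
 10110000101010001  (end carry out of the top bit = 1)
Discarding the end carry: 0110000101010001
Decimal check:
  0110010111110111 = 16384 + 8192 + 1024 + 256 + 128 + 64 + 32 + 16 + 4 + 2 + 1 = 26103
  0000010010100110 = 1024 + 128 + 32 + 4 + 2 = 1190
  26103 - 1190 = 24913, and 0110000101010001 = 16384 + 8192 + 256 + 64 + 16 + 1 = 24913 ✓



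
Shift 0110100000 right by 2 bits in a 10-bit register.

Original: 0110100000 (decimal 416)
Shift right by 2 positions
Drop the 2 low bits; fill with zeros on the left
Result: 0001101000 (decimal 104)
Equivalent: 416 >> 2 = 416 ÷ 2^2 = 104



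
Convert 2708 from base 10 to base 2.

Using repeated division by 2:
2708 ÷ 2 = 1354 remainder 0
1354 ÷ 2 = 677 remainder 0
677 ÷ 2 = 338 remainder 1
338 ÷ 2 = 169 remainder 0
169 ÷ 2 = 84 remainder 1
84 ÷ 2 = 42 remainder 0
42 ÷ 2 = 21 remainder 0
21 ÷ 2 = 10 remainder 1
10 ÷ 2 = 5 remainder 0
5 ÷ 2 = 2 remainder 1
2 ÷ 2 = 1 remainder 0
1 ÷ 2 = 0 remainder 1
Reading remainders bottom to top: 101010010100



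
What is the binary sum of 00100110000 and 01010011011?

Add column by column from the right: bit + bit + carry-in; write the sum mod 2, carry 1 when the sum is 2 or 3.
carry:  00001100000
        00100110000
+       01010011011
-------------------
       001111001011
(the carry out of the leftmost column, 0, becomes the leading bit)
Decimal check:
  00100110000 = 256 + 32 + 16 = 304
  01010011011 = 512 + 128 + 16 + 8 + 2 + 1 = 667
  304 + 667 = 971, and 001111001011 = 512 + 256 + 128 + 64 + 8 + 2 + 1 = 971 ✓



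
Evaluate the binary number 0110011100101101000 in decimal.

Sum of powers of 2 for each 1-bit:
2^3 + 2^5 + 2^6 + 2^8 + 2^11 + 2^12 + 2^13 + 2^16 + 2^17
= 8 + 32 + 64 + 256 + 2048 + 4096 + 8192 + 65536 + 131072
= 211304



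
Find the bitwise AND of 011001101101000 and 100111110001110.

AND: 1 only when both bits are 1
  011001101101000
& 100111110001110
-----------------
  000001100001000
Decimal: 13160 & 20366 = 776



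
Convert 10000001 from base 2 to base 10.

Sum of powers of 2 for each 1-bit:
2^0 + 2^7
= 1 + 128
= 129



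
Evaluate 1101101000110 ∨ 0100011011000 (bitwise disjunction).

OR: 1 when either bit is 1
  1101101000110
| 0100011011000
---------------
  1101111011110
Decimal: 6982 | 2264 = 7134



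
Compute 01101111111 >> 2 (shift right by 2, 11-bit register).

Original: 01101111111 (decimal 895)
Shift right by 2 positions
Drop the 2 low bits; fill with zeros on the left
Result: 00011011111 (decimal 223)
Equivalent: 895 >> 2 = 895 ÷ 2^2 = 223



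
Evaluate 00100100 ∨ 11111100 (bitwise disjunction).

OR: 1 when either bit is 1
  00100100
| 11111100
----------
  11111100
Decimal: 36 | 252 = 252



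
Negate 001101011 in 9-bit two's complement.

Original: 001101011
Step 1 - Invert all bits: 110010100
Step 2 - Add 1: 110010101
Verification: 001101011 + 110010101 = 1000000000; discarding the end carry (carry out of the top bit) leaves the 9-bit value 000000000, as required for x + (-x)



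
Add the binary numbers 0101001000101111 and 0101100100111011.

Add column by column from the right: bit + bit + carry-in; write the sum mod 2, carry 1 when the sum is 2 or 3.
carry:  1010000001111110
        0101001000101111
+       0101100100111011
------------------------
       01010101101101010
(the carry out of the leftmost column, 0, becomes the leading bit)
Decimal check:
  0101001000101111 = 16384 + 4096 + 512 + 32 + 8 + 4 + 2 + 1 = 21039
  0101100100111011 = 16384 + 4096 + 2048 + 256 + 32 + 16 + 8 + 2 + 1 = 22843
  21039 + 22843 = 43882, and 01010101101101010 = 32768 + 8192 + 2048 + 512 + 256 + 64 + 32 + 8 + 2 = 43882 ✓



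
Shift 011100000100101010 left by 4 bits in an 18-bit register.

Original: 011100000100101010 (decimal 114986)
Shift left by 4 positions
Append 4 zeros on the right and drop the 4 high bits that overflow the 18-bit width
Result: 000001001010100000 (decimal 4768)
Equivalent: 114986 << 4 = 114986 × 2^4 = 1839776, truncated to 18 bits = 4768



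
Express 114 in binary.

Using repeated division by 2:
114 ÷ 2 = 57 remainder 0
57 ÷ 2 = 28 remainder 1
28 ÷ 2 = 14 remainder 0
14 ÷ 2 = 7 remainder 0
7 ÷ 2 = 3 remainder 1
3 ÷ 2 = 1 remainder 1
1 ÷ 2 = 0 remainder 1
Reading remainders bottom to top: 1110010



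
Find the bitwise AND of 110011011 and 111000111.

AND: 1 only when both bits are 1
  110011011
& 111000111
-----------
  110000011
Decimal: 411 & 455 = 387



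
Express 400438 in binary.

Using repeated division by 2:
400438 ÷ 2 = 200219 remainder 0
200219 ÷ 2 = 100109 remainder 1
100109 ÷ 2 = 50054 remainder 1
50054 ÷ 2 = 25027 remainder 0
25027 ÷ 2 = 12513 remainder 1
12513 ÷ 2 = 6256 remainder 1
6256 ÷ 2 = 3128 remainder 0
3128 ÷ 2 = 1564 remainder 0
1564 ÷ 2 = 782 remainder 0
782 ÷ 2 = 391 remainder 0
391 ÷ 2 = 195 remainder 1
195 ÷ 2 = 97 remainder 1
97 ÷ 2 = 48 remainder 1
48 ÷ 2 = 24 remainder 0
24 ÷ 2 = 12 remainder 0
12 ÷ 2 = 6 remainder 0
6 ÷ 2 = 3 remainder 0
3 ÷ 2 = 1 remainder 1
1 ÷ 2 = 0 remainder 1
Reading remainders bottom to top: 1100001110000110110



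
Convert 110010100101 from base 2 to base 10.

Sum of powers of 2 for each 1-bit:
2^0 + 2^2 + 2^5 + 2^7 + 2^10 + 2^11
= 1 + 4 + 32 + 128 + 1024 + 2048
= 3237



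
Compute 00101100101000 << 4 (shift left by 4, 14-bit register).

Original: 00101100101000 (decimal 2856)
Shift left by 4 positions
Append 4 zeros on the right and drop the 4 high bits that overflow the 14-bit width
Result: 11001010000000 (decimal 12928)
Equivalent: 2856 << 4 = 2856 × 2^4 = 45696, truncated to 14 bits = 12928



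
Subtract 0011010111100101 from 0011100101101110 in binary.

Method 1 - Direct subtraction (column by column from the right: bit − bit − borrow-in; if negative, add 2 and borrow 1 from the next column):
borrow: 0000111100000010
        0011100101101110
-       0011010111100101
------------------------
        0000001110001001

Method 2 - Add two's complement:
Two's complement of 0011010111100101: invert → 1100101000011010, add 1 → 1100101000011011
  0011100101101110
+ 1100101000011011
------------------
 10000001110001001  (end carry out of the top bit = 1)
Discarding the end carry: 0000001110001001
Decimal check:
  0011100101101110 = 8192 + 4096 + 2048 + 256 + 64 + 32 + 8 + 4 + 2 = 14702
  0011010111100101 = 8192 + 4096 + 1024 + 256 + 128 + 64 + 32 + 4 + 1 = 13797
  14702 - 13797 = 905, and 0000001110001001 = 512 + 256 + 128 + 8 + 1 = 905 ✓



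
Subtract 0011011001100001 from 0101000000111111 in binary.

Method 1 - Direct subtraction (column by column from the right: bit − bit − borrow-in; if negative, add 2 and borrow 1 from the next column):
borrow: 0111111110000000
        0101000000111111
-       0011011001100001
------------------------
        0001100111011110

Method 2 - Add two's complement:
Two's complement of 0011011001100001: invert → 1100100110011110, add 1 → 1100100110011111
  0101000000111111
+ 1100100110011111
------------------
 10001100111011110  (end carry out of the top bit = 1)
Discarding the end carry: 0001100111011110
Decimal check:
  0101000000111111 = 16384 + 4096 + 32 + 16 + 8 + 4 + 2 + 1 = 20543
  0011011001100001 = 8192 + 4096 + 1024 + 512 + 64 + 32 + 1 = 13921
  20543 - 13921 = 6622, and 0001100111011110 = 4096 + 2048 + 256 + 128 + 64 + 16 + 8 + 4 + 2 = 6622 ✓



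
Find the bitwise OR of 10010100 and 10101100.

OR: 1 when either bit is 1
  10010100
| 10101100
----------
  10111100
Decimal: 148 | 172 = 188



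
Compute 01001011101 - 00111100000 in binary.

Method 1 - Direct subtraction (column by column from the right: bit − bit − borrow-in; if negative, add 2 and borrow 1 from the next column):
borrow: 01111000000
        01001011101
-       00111100000
-------------------
        00001111101

Method 2 - Add two's complement:
Two's complement of 00111100000: invert → 11000011111, add 1 → 11000100000
  01001011101
+ 11000100000
-------------
 100001111101  (end carry out of the top bit = 1)
Discarding the end carry: 00001111101
Decimal check:
  01001011101 = 512 + 64 + 16 + 8 + 4 + 1 = 605
  00111100000 = 256 + 128 + 64 + 32 = 480
  605 - 480 = 125, and 00001111101 = 64 + 32 + 16 + 8 + 4 + 1 = 125 ✓



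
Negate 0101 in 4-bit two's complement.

Original: 0101
Step 1 - Invert all bits: 1010
Step 2 - Add 1: 1011
Verification: 0101 + 1011 = 10000; discarding the end carry (carry out of the top bit) leaves the 4-bit value 0000, as required for x + (-x)



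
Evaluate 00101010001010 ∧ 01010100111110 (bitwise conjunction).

AND: 1 only when both bits are 1
  00101010001010
& 01010100111110
----------------
  00000000001010
Decimal: 2698 & 5438 = 10



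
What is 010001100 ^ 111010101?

XOR: 1 when bits differ
  010001100
^ 111010101
-----------
  101011001
Decimal: 140 ^ 469 = 345



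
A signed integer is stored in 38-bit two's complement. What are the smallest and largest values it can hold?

For 38-bit two's complement:
Minimum: -2^37 = -137438953472
Maximum: 2^37 - 1 = 137438953471



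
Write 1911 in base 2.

Using repeated division by 2:
1911 ÷ 2 = 955 remainder 1
955 ÷ 2 = 477 remainder 1
477 ÷ 2 = 238 remainder 1
238 ÷ 2 = 119 remainder 0
119 ÷ 2 = 59 remainder 1
59 ÷ 2 = 29 remainder 1
29 ÷ 2 = 14 remainder 1
14 ÷ 2 = 7 remainder 0
7 ÷ 2 = 3 remainder 1
3 ÷ 2 = 1 remainder 1
1 ÷ 2 = 0 remainder 1
Reading remainders bottom to top: 11101110111



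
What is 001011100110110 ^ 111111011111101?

XOR: 1 when bits differ
  001011100110110
^ 111111011111101
-----------------
  110100111001011
Decimal: 5942 ^ 32509 = 27083



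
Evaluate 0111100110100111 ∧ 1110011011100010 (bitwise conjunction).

AND: 1 only when both bits are 1
  0111100110100111
& 1110011011100010
------------------
  0110000010100010
Decimal: 31143 & 59106 = 24738



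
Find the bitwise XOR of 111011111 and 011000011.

XOR: 1 when bits differ
  111011111
^ 011000011
-----------
  100011100
Decimal: 479 ^ 195 = 284



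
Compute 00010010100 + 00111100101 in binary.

Add column by column from the right: bit + bit + carry-in; write the sum mod 2, carry 1 when the sum is 2 or 3.
carry:  01100001000
        00010010100
+       00111100101
-------------------
       001001111001
(the carry out of the leftmost column, 0, becomes the leading bit)
Decimal check:
  00010010100 = 128 + 16 + 4 = 148
  00111100101 = 256 + 128 + 64 + 32 + 4 + 1 = 485
  148 + 485 = 633, and 001001111001 = 512 + 64 + 32 + 16 + 8 + 1 = 633 ✓



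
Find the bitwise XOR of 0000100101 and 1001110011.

XOR: 1 when bits differ
  0000100101
^ 1001110011
------------
  1001010110
Decimal: 37 ^ 627 = 598



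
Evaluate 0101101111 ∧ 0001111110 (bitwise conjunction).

AND: 1 only when both bits are 1
  0101101111
& 0001111110
------------
  0001101110
Decimal: 367 & 126 = 110



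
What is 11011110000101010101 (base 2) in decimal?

Sum of powers of 2 for each 1-bit:
2^0 + 2^2 + 2^4 + 2^6 + 2^8 + 2^13 + 2^14 + 2^15 + 2^16 + 2^18 + 2^19
= 1 + 4 + 16 + 64 + 256 + 8192 + 16384 + 32768 + 65536 + 262144 + 524288
= 909653



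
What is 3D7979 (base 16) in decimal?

Expand by place value (powers of 16):
Digit values: D = 13
3D7979 = 3 × 16^5 + 13 × 16^4 + 7 × 16^3 + 9 × 16^2 + 7 × 16^1 + 9 × 16^0
= 3 × 1048576 + 13 × 65536 + 7 × 4096 + 9 × 256 + 7 × 16 + 9 × 1
= 3145728 + 851968 + 28672 + 2304 + 112 + 9
= 4028793



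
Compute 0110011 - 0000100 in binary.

Method 1 - Direct subtraction (column by column from the right: bit − bit − borrow-in; if negative, add 2 and borrow 1 from the next column):
borrow: 0011000
        0110011
-       0000100
---------------
        0101111

Method 2 - Add two's complement:
Two's complement of 0000100: invert → 1111011, add 1 → 1111100
  0110011
+ 1111100
---------
 10101111  (end carry out of the top bit = 1)
Discarding the end carry: 0101111
Decimal check:
  0110011 = 32 + 16 + 2 + 1 = 51
  0000100 = 4
  51 - 4 = 47, and 0101111 = 32 + 8 + 4 + 2 + 1 = 47 ✓



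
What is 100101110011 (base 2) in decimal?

Sum of powers of 2 for each 1-bit:
2^0 + 2^1 + 2^4 + 2^5 + 2^6 + 2^8 + 2^11
= 1 + 2 + 16 + 32 + 64 + 256 + 2048
= 2419



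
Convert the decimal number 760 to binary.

Using repeated division by 2:
760 ÷ 2 = 380 remainder 0
380 ÷ 2 = 190 remainder 0
190 ÷ 2 = 95 remainder 0
95 ÷ 2 = 47 remainder 1
47 ÷ 2 = 23 remainder 1
23 ÷ 2 = 11 remainder 1
11 ÷ 2 = 5 remainder 1
5 ÷ 2 = 2 remainder 1
2 ÷ 2 = 1 remainder 0
1 ÷ 2 = 0 remainder 1
Reading remainders bottom to top: 1011111000



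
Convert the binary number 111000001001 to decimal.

Sum of powers of 2 for each 1-bit:
2^0 + 2^3 + 2^9 + 2^10 + 2^11
= 1 + 8 + 512 + 1024 + 2048
= 3593



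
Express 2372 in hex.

Using repeated division by 16 (digits 10–15 are A–F):
2372 ÷ 16 = 148 remainder 4
148 ÷ 16 = 9 remainder 4
9 ÷ 16 = 0 remainder 9
Reading remainders bottom to top: 944



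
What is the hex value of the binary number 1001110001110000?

Group into 4-bit nibbles from right:
  1001 = 9
  1100 = C
  0111 = 7
  0000 = 0
Result: 9C70



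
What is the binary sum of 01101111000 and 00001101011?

Add column by column from the right: bit + bit + carry-in; write the sum mod 2, carry 1 when the sum is 2 or 3.
carry:  00011110000
        01101111000
+       00001101011
-------------------
       001111100011
(the carry out of the leftmost column, 0, becomes the leading bit)
Decimal check:
  01101111000 = 512 + 256 + 64 + 32 + 16 + 8 = 888
  00001101011 = 64 + 32 + 8 + 2 + 1 = 107
  888 + 107 = 995, and 001111100011 = 512 + 256 + 128 + 64 + 32 + 2 + 1 = 995 ✓



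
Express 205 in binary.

Using repeated division by 2:
205 ÷ 2 = 102 remainder 1
102 ÷ 2 = 51 remainder 0
51 ÷ 2 = 25 remainder 1
25 ÷ 2 = 12 remainder 1
12 ÷ 2 = 6 remainder 0
6 ÷ 2 = 3 remainder 0
3 ÷ 2 = 1 remainder 1
1 ÷ 2 = 0 remainder 1
Reading remainders bottom to top: 11001101



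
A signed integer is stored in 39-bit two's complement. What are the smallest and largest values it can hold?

For 39-bit two's complement:
Minimum: -2^38 = -274877906944
Maximum: 2^38 - 1 = 274877906943



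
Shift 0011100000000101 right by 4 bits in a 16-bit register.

Original: 0011100000000101 (decimal 14341)
Shift right by 4 positions
Drop the 4 low bits; fill with zeros on the left
Result: 0000001110000000 (decimal 896)
Equivalent: 14341 >> 4 = 14341 ÷ 2^4 = 896



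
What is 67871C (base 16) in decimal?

Expand by place value (powers of 16):
Digit values: C = 12
67871C = 6 × 16^5 + 7 × 16^4 + 8 × 16^3 + 7 × 16^2 + 1 × 16^1 + 12 × 16^0
= 6 × 1048576 + 7 × 65536 + 8 × 4096 + 7 × 256 + 1 × 16 + 12 × 1
= 6291456 + 458752 + 32768 + 1792 + 16 + 12
= 6784796



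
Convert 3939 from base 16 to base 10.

Expand by place value (powers of 16):
3939 = 3 × 16^3 + 9 × 16^2 + 3 × 16^1 + 9 × 16^0
= 3 × 4096 + 9 × 256 + 3 × 16 + 9 × 1
= 12288 + 2304 + 48 + 9
= 14649



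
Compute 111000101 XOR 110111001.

XOR: 1 when bits differ
  111000101
^ 110111001
-----------
  001111100
Decimal: 453 ^ 441 = 124



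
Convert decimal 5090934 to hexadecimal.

Using repeated division by 16 (digits 10–15 are A–F):
5090934 ÷ 16 = 318183 remainder 6
318183 ÷ 16 = 19886 remainder 7
19886 ÷ 16 = 1242 remainder 14 (E)
1242 ÷ 16 = 77 remainder 10 (A)
77 ÷ 16 = 4 remainder 13 (D)
4 ÷ 16 = 0 remainder 4
Reading remainders bottom to top: 4DAE76



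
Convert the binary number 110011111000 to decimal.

Sum of powers of 2 for each 1-bit:
2^3 + 2^4 + 2^5 + 2^6 + 2^7 + 2^10 + 2^11
= 8 + 16 + 32 + 64 + 128 + 1024 + 2048
= 3320



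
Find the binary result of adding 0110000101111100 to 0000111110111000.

Add column by column from the right: bit + bit + carry-in; write the sum mod 2, carry 1 when the sum is 2 or 3.
carry:  0001111111110000
        0110000101111100
+       0000111110111000
------------------------
       00111000100110100
(the carry out of the leftmost column, 0, becomes the leading bit)
Decimal check:
  0110000101111100 = 16384 + 8192 + 256 + 64 + 32 + 16 + 8 + 4 = 24956
  0000111110111000 = 2048 + 1024 + 512 + 256 + 128 + 32 + 16 + 8 = 4024
  24956 + 4024 = 28980, and 00111000100110100 = 16384 + 8192 + 4096 + 256 + 32 + 16 + 4 = 28980 ✓



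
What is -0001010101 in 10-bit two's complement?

Original: 0001010101
Step 1 - Invert all bits: 1110101010
Step 2 - Add 1: 1110101011
Verification: 0001010101 + 1110101011 = 10000000000; discarding the end carry (carry out of the top bit) leaves the 10-bit value 0000000000, as required for x + (-x)



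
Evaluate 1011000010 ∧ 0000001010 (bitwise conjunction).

AND: 1 only when both bits are 1
  1011000010
& 0000001010
------------
  0000000010
Decimal: 706 & 10 = 2



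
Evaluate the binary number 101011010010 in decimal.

Sum of powers of 2 for each 1-bit:
2^1 + 2^4 + 2^6 + 2^7 + 2^9 + 2^11
= 2 + 16 + 64 + 128 + 512 + 2048
= 2770



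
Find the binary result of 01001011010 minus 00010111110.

Method 1 - Direct subtraction (column by column from the right: bit − bit − borrow-in; if negative, add 2 and borrow 1 from the next column):
borrow: 01101111000
        01001011010
-       00010111110
-------------------
        00110011100

Method 2 - Add two's complement:
Two's complement of 00010111110: invert → 11101000001, add 1 → 11101000010
  01001011010
+ 11101000010
-------------
 100110011100  (end carry out of the top bit = 1)
Discarding the end carry: 00110011100
Decimal check:
  01001011010 = 512 + 64 + 16 + 8 + 2 = 602
  00010111110 = 128 + 32 + 16 + 8 + 4 + 2 = 190
  602 - 190 = 412, and 00110011100 = 256 + 128 + 16 + 8 + 4 = 412 ✓



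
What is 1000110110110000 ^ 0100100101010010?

XOR: 1 when bits differ
  1000110110110000
^ 0100100101010010
------------------
  1100010011100010
Decimal: 36272 ^ 18770 = 50402



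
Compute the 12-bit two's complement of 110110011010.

Original (sign bit 1, negative): 110110011010
Step 1 - Invert all bits: 001001100101
Step 2 - Add 1: 001001100110
Verification: 110110011010 + 001001100110 = 1000000000000; discarding the end carry (carry out of the top bit) leaves the 12-bit value 000000000000, as required for x + (-x)



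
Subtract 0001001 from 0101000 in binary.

Method 1 - Direct subtraction (column by column from the right: bit − bit − borrow-in; if negative, add 2 and borrow 1 from the next column):
borrow: 0111110
        0101000
-       0001001
---------------
        0011111

Method 2 - Add two's complement:
Two's complement of 0001001: invert → 1110110, add 1 → 1110111
  0101000
+ 1110111
---------
 10011111  (end carry out of the top bit = 1)
Discarding the end carry: 0011111
Decimal check:
  0101000 = 32 + 8 = 40
  0001001 = 8 + 1 = 9
  40 - 9 = 31, and 0011111 = 16 + 8 + 4 + 2 + 1 = 31 ✓



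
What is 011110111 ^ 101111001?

XOR: 1 when bits differ
  011110111
^ 101111001
-----------
  110001110
Decimal: 247 ^ 377 = 398



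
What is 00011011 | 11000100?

OR: 1 when either bit is 1
  00011011
| 11000100
----------
  11011111
Decimal: 27 | 196 = 223



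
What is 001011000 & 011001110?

AND: 1 only when both bits are 1
  001011000
& 011001110
-----------
  001001000
Decimal: 88 & 206 = 72



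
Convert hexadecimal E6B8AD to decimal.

Expand by place value (powers of 16):
Digit values: E = 14, B = 11, A = 10, D = 13
E6B8AD = 14 × 16^5 + 6 × 16^4 + 11 × 16^3 + 8 × 16^2 + 10 × 16^1 + 13 × 16^0
= 14 × 1048576 + 6 × 65536 + 11 × 4096 + 8 × 256 + 10 × 16 + 13 × 1
= 14680064 + 393216 + 45056 + 2048 + 160 + 13
= 15120557



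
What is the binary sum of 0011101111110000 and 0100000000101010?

Add column by column from the right: bit + bit + carry-in; write the sum mod 2, carry 1 when the sum is 2 or 3.
carry:  0000011111000000
        0011101111110000
+       0100000000101010
------------------------
       00111110000011010
(the carry out of the leftmost column, 0, becomes the leading bit)
Decimal check:
  0011101111110000 = 8192 + 4096 + 2048 + 512 + 256 + 128 + 64 + 32 + 16 = 15344
  0100000000101010 = 16384 + 32 + 8 + 2 = 16426
  15344 + 16426 = 31770, and 00111110000011010 = 16384 + 8192 + 4096 + 2048 + 1024 + 16 + 8 + 2 = 31770 ✓



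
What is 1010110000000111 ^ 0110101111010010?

XOR: 1 when bits differ
  1010110000000111
^ 0110101111010010
------------------
  1100011111010101
Decimal: 44039 ^ 27602 = 51157



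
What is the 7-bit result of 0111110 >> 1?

Original: 0111110 (decimal 62)
Shift right by 1 position
Drop the 1 low bit; fill with zero on the left
Result: 0011111 (decimal 31)
Equivalent: 62 >> 1 = 62 ÷ 2^1 = 31



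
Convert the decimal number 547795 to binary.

Using repeated division by 2:
547795 ÷ 2 = 273897 remainder 1
273897 ÷ 2 = 136948 remainder 1
136948 ÷ 2 = 68474 remainder 0
68474 ÷ 2 = 34237 remainder 0
34237 ÷ 2 = 17118 remainder 1
17118 ÷ 2 = 8559 remainder 0
8559 ÷ 2 = 4279 remainder 1
4279 ÷ 2 = 2139 remainder 1
2139 ÷ 2 = 1069 remainder 1
1069 ÷ 2 = 534 remainder 1
534 ÷ 2 = 267 remainder 0
267 ÷ 2 = 133 remainder 1
133 ÷ 2 = 66 remainder 1
66 ÷ 2 = 33 remainder 0
33 ÷ 2 = 16 remainder 1
16 ÷ 2 = 8 remainder 0
8 ÷ 2 = 4 remainder 0
4 ÷ 2 = 2 remainder 0
2 ÷ 2 = 1 remainder 0
1 ÷ 2 = 0 remainder 1
Reading remainders bottom to top: 10000101101111010011



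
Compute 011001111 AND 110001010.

AND: 1 only when both bits are 1
  011001111
& 110001010
-----------
  010001010
Decimal: 207 & 394 = 138



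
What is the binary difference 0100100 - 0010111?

Method 1 - Direct subtraction (column by column from the right: bit − bit − borrow-in; if negative, add 2 and borrow 1 from the next column):
borrow: 0111110
        0100100
-       0010111
---------------
        0001101

Method 2 - Add two's complement:
Two's complement of 0010111: invert → 1101000, add 1 → 1101001
  0100100
+ 1101001
---------
 10001101  (end carry out of the top bit = 1)
Discarding the end carry: 0001101
Decimal check:
  0100100 = 32 + 4 = 36
  0010111 = 16 + 4 + 2 + 1 = 23
  36 - 23 = 13, and 0001101 = 8 + 4 + 1 = 13 ✓



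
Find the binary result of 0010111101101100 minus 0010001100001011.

Method 1 - Direct subtraction (column by column from the right: bit − bit − borrow-in; if negative, add 2 and borrow 1 from the next column):
borrow: 0000000000000110
        0010111101101100
-       0010001100001011
------------------------
        0000110001100001

Method 2 - Add two's complement:
Two's complement of 0010001100001011: invert → 1101110011110100, add 1 → 1101110011110101
  0010111101101100
+ 1101110011110101
------------------
 10000110001100001  (end carry out of the top bit = 1)
Discarding the end carry: 0000110001100001
Decimal check:
  0010111101101100 = 8192 + 2048 + 1024 + 512 + 256 + 64 + 32 + 8 + 4 = 12140
  0010001100001011 = 8192 + 512 + 256 + 8 + 2 + 1 = 8971
  12140 - 8971 = 3169, and 0000110001100001 = 2048 + 1024 + 64 + 32 + 1 = 3169 ✓



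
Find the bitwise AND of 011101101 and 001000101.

AND: 1 only when both bits are 1
  011101101
& 001000101
-----------
  001000101
Decimal: 237 & 69 = 69



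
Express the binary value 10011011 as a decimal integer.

Sum of powers of 2 for each 1-bit:
2^0 + 2^1 + 2^3 + 2^4 + 2^7
= 1 + 2 + 8 + 16 + 128
= 155



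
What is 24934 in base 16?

Using repeated division by 16 (digits 10–15 are A–F):
24934 ÷ 16 = 1558 remainder 6
1558 ÷ 16 = 97 remainder 6
97 ÷ 16 = 6 remainder 1
6 ÷ 16 = 0 remainder 6
Reading remainders bottom to top: 6166



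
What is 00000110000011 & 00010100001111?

AND: 1 only when both bits are 1
  00000110000011
& 00010100001111
----------------
  00000100000011
Decimal: 387 & 1295 = 259



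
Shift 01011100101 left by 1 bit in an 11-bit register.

Original: 01011100101 (decimal 741)
Shift left by 1 position
Append 1 zero on the right
Result: 10111001010 (decimal 1482)
Equivalent: 741 << 1 = 741 × 2^1 = 1482



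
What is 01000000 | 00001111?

OR: 1 when either bit is 1
  01000000
| 00001111
----------
  01001111
Decimal: 64 | 15 = 79



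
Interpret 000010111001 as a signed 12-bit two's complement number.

Binary: 000010111001
Sign bit: 0 (non-negative)
Read directly as an unsigned value:
000010111001 = 128 + 32 + 16 + 8 + 1 = 185
Value: 185



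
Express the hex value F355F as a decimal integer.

Expand by place value (powers of 16):
Digit values: F = 15
F355F = 15 × 16^4 + 3 × 16^3 + 5 × 16^2 + 5 × 16^1 + 15 × 16^0
= 15 × 65536 + 3 × 4096 + 5 × 256 + 5 × 16 + 15 × 1
= 983040 + 12288 + 1280 + 80 + 15
= 996703



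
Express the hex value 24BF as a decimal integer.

Expand by place value (powers of 16):
Digit values: B = 11, F = 15
24BF = 2 × 16^3 + 4 × 16^2 + 11 × 16^1 + 15 × 16^0
= 2 × 4096 + 4 × 256 + 11 × 16 + 15 × 1
= 8192 + 1024 + 176 + 15
= 9407



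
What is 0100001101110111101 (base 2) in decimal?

Sum of powers of 2 for each 1-bit:
2^0 + 2^2 + 2^3 + 2^4 + 2^5 + 2^7 + 2^8 + 2^9 + 2^11 + 2^12 + 2^17
= 1 + 4 + 8 + 16 + 32 + 128 + 256 + 512 + 2048 + 4096 + 131072
= 138173



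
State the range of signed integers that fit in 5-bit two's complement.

For 5-bit two's complement:
Minimum: -2^4 = -16
Maximum: 2^4 - 1 = 15



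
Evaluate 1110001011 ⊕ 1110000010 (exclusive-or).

XOR: 1 when bits differ
  1110001011
^ 1110000010
------------
  0000001001
Decimal: 907 ^ 898 = 9



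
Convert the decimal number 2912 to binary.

Using repeated division by 2:
2912 ÷ 2 = 1456 remainder 0
1456 ÷ 2 = 728 remainder 0
728 ÷ 2 = 364 remainder 0
364 ÷ 2 = 182 remainder 0
182 ÷ 2 = 91 remainder 0
91 ÷ 2 = 45 remainder 1
45 ÷ 2 = 22 remainder 1
22 ÷ 2 = 11 remainder 0
11 ÷ 2 = 5 remainder 1
5 ÷ 2 = 2 remainder 1
2 ÷ 2 = 1 remainder 0
1 ÷ 2 = 0 remainder 1
Reading remainders bottom to top: 101101100000



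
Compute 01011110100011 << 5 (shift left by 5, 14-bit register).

Original: 01011110100011 (decimal 6051)
Shift left by 5 positions
Append 5 zeros on the right and drop the 5 high bits that overflow the 14-bit width
Result: 11010001100000 (decimal 13408)
Equivalent: 6051 << 5 = 6051 × 2^5 = 193632, truncated to 14 bits = 13408

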